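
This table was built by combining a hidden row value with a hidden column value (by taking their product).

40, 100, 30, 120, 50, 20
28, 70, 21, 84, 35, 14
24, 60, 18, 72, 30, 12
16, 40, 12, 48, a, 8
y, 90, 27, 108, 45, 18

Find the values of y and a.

y = 36, a = 20

Each row is a constant multiple of every other row — this is a multiplication table with the headers hidden.
Row 5 is 108/120 = 9/10 times row 1, so its entry in column 1 is 40 × 9/10 = 36.
Row 4 is 48/120 = 2/5 times row 1, so its entry in column 5 is 50 × 2/5 = 20.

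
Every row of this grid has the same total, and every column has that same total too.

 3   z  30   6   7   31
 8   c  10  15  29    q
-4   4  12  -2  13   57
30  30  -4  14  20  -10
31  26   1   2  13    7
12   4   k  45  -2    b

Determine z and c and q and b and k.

Rows 3 and 4 both sum to 80, so that's the common total.
Row 1: 3 + 30 + 6 + 7 + 31 = 77, so its missing entry is 80 − 77 = 3.
Column 2: 3 + 4 + 30 + 26 + 4 = 67, so its missing entry is 80 − 67 = 13.
Row 2: 8 + 13 + 10 + 15 + 29 = 75, so its missing entry is 80 − 75 = 5.
Column 6: 31 + 5 + 57 − 10 + 7 = 90, so its missing entry is 80 − 90 = -10.
Row 6: 12 + 4 + 45 − 2 − 10 = 49, so its missing entry is 80 − 49 = 31.

z = 3, c = 13, q = 5, b = -10, k = 31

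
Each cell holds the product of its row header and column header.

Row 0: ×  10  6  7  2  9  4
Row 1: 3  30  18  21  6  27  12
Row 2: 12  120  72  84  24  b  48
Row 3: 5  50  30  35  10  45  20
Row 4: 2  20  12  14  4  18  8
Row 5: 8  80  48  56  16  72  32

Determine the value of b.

12 × 9 = 108.

108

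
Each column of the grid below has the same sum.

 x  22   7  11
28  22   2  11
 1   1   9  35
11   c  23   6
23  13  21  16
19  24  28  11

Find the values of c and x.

c = 8, x = 8

The complete columns each total 90.
Column 2 is missing 90 − 82 = 8 (since 22 + 22 + 1 + 13 + 24 = 82).
Column 1 is missing 90 − 82 = 8 (since 28 + 1 + 11 + 23 + 19 = 82).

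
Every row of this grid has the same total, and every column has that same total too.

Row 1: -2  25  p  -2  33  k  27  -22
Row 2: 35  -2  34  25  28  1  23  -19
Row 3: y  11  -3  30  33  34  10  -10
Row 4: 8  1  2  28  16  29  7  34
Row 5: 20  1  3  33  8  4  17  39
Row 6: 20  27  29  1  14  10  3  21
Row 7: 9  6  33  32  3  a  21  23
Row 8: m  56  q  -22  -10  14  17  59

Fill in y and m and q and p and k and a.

y = 20, m = 15, q = -4, p = 31, k = 35, a = -2

Rows 2 and 4 both sum to 125, so that's the common total.
Row 7: 9 + 6 + 33 + 32 + 3 + 21 + 23 = 127, so its missing entry is 125 − 127 = -2.
Row 3: 11 − 3 + 30 + 33 + 34 + 10 − 10 = 105, so its missing entry is 125 − 105 = 20.
Column 1: -2 + 35 + 20 + 8 + 20 + 20 + 9 = 110, so its missing entry is 125 − 110 = 15.
Row 8: 15 + 56 − 22 − 10 + 14 + 17 + 59 = 129, so its missing entry is 125 − 129 = -4.
Column 3: 34 − 3 + 2 + 3 + 29 + 33 − 4 = 94, so its missing entry is 125 − 94 = 31.
Row 1: -2 + 25 + 31 − 2 + 33 + 27 − 22 = 90, so its missing entry is 125 − 90 = 35.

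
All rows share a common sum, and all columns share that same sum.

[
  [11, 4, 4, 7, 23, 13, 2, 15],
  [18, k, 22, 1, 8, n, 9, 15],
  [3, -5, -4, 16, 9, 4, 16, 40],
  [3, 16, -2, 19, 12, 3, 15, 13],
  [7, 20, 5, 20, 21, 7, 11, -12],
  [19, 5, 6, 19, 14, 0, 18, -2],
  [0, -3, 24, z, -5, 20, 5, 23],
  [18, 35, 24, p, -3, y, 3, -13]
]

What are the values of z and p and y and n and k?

Rows 1 and 3 both sum to 79, so that's the common total.
The known cells in column 2 total 72, leaving 79 − 72 = 7 for the blank.
The known cells in row 2 total 80, leaving 79 − 80 = -1 for the blank.
The known cells in column 6 total 46, leaving 79 − 46 = 33 for the blank.
The known cells in row 8 total 97, leaving 79 − 97 = -18 for the blank.
The known cells in row 7 total 64, leaving 79 − 64 = 15 for the blank.

z = 15, p = -18, y = 33, n = -1, k = 7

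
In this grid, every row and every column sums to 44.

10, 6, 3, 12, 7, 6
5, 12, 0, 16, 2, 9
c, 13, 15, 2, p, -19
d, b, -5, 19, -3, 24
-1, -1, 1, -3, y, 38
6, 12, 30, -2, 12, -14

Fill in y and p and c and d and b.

The known cells in row 5 total 34, leaving 44 − 34 = 10 for the blank.
The known cells in column 5 total 28, leaving 44 − 28 = 16 for the blank.
The known cells in column 2 total 42, leaving 44 − 42 = 2 for the blank.
The known cells in row 3 total 27, leaving 44 − 27 = 17 for the blank.
The known cells in row 4 total 37, leaving 44 − 37 = 7 for the blank.

y = 10, p = 16, c = 17, d = 7, b = 2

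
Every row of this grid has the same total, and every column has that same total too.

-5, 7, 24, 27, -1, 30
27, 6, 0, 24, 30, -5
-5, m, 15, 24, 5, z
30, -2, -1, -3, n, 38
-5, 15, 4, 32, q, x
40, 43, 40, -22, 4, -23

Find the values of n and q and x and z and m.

n = 20, q = 24, x = 12, z = 30, m = 13

Rows 1 and 2 both sum to 82, so that's the common total.
The known cells in column 2 total 69, leaving 82 − 69 = 13 for the blank.
The known cells in row 4 total 62, leaving 82 − 62 = 20 for the blank.
The known cells in column 5 total 58, leaving 82 − 58 = 24 for the blank.
The known cells in row 5 total 70, leaving 82 − 70 = 12 for the blank.
The known cells in row 3 total 52, leaving 82 − 52 = 30 for the blank.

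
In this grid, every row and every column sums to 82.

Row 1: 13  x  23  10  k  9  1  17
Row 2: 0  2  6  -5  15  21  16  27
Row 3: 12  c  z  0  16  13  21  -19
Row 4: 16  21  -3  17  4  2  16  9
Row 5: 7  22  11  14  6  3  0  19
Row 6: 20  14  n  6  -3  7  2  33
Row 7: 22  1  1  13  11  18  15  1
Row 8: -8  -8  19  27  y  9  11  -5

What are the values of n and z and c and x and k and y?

n = 3, z = 22, c = 17, x = 13, k = -4, y = 37

The known cells in row 8 total 45, leaving 82 − 45 = 37 for the blank.
The known cells in column 5 total 86, leaving 82 − 86 = -4 for the blank.
The known cells in row 1 total 69, leaving 82 − 69 = 13 for the blank.
The known cells in column 2 total 65, leaving 82 − 65 = 17 for the blank.
The known cells in row 3 total 60, leaving 82 − 60 = 22 for the blank.
The known cells in row 6 total 79, leaving 82 − 79 = 3 for the blank.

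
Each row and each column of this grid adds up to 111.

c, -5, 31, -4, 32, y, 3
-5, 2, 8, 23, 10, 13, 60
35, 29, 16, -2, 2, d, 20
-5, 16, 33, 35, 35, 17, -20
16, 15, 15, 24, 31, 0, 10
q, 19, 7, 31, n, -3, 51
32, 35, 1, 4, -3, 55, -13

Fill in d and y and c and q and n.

Column 5 has 32 + 10 + 2 + 35 + 31 − 3 = 107; the blank must be 111 − 107 = 4.
Row 6 has 19 + 7 + 31 + 4 − 3 + 51 = 109; the blank must be 111 − 109 = 2.
Column 1 has -5 + 35 − 5 + 16 + 2 + 32 = 75; the blank must be 111 − 75 = 36.
Row 1 has 36 − 5 + 31 − 4 + 32 + 3 = 93; the blank must be 111 − 93 = 18.
Row 3 has 35 + 29 + 16 − 2 + 2 + 20 = 100; the blank must be 111 − 100 = 11.

d = 11, y = 18, c = 36, q = 2, n = 4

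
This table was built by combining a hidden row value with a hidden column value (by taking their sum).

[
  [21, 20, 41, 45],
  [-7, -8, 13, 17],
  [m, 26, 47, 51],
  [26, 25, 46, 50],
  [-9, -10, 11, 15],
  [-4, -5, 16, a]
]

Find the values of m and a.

The difference between any two rows is the same in every column — this is an addition table with the headers hidden.
Row 3 minus row 1 is 47 − 41 = 6, so its entry in column 1 is 21 + 6 = 27.
Row 6 minus row 1 is 16 − 41 = -25, so its entry in column 4 is 45 + (-25) = 20.

m = 27, a = 20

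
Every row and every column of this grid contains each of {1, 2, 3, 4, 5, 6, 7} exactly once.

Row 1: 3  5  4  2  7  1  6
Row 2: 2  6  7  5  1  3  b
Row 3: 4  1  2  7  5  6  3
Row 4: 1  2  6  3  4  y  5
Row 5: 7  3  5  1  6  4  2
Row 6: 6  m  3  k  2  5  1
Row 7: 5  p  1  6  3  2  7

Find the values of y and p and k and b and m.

y = 7, p = 4, k = 4, b = 4, m = 7

At (row 7, col 2): row 7 already has {1, 2, 3, 5, 6, 7}, so the value is 4.
At (row 6, col 2): column 2 already has {1, 2, 3, 4, 5, 6}, so the value is 7.
At (row 6, col 4): row 6 already has {1, 2, 3, 5, 6, 7}, so the value is 4.
For row 2, column 7: row 2 already has {1, 2, 3, 5, 6, 7}; that leaves 4.
Cell (4,6): row 4 already has {1, 2, 3, 4, 5, 6} → 7.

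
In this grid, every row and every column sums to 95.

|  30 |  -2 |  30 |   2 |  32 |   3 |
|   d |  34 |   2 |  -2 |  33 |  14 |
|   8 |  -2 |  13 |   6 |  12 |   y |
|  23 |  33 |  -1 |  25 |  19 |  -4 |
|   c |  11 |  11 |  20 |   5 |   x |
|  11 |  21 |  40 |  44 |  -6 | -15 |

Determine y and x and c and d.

y = 58, x = 39, c = 9, d = 14

Row 2 has 34 + 2 − 2 + 33 + 14 = 81; the blank must be 95 − 81 = 14.
Column 1 has 30 + 14 + 8 + 23 + 11 = 86; the blank must be 95 − 86 = 9.
Row 5 has 9 + 11 + 11 + 20 + 5 = 56; the blank must be 95 − 56 = 39.
Row 3 has 8 − 2 + 13 + 6 + 12 = 37; the blank must be 95 − 37 = 58.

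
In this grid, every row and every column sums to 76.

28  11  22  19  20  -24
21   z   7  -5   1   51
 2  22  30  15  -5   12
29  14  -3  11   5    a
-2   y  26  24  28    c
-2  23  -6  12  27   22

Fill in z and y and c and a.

Row 2: 21 + 7 − 5 + 1 + 51 = 75, so its missing entry is 76 − 75 = 1.
Column 2: 11 + 1 + 22 + 14 + 23 = 71, so its missing entry is 76 − 71 = 5.
Row 5: -2 + 5 + 26 + 24 + 28 = 81, so its missing entry is 76 − 81 = -5.
Row 4: 29 + 14 − 3 + 11 + 5 = 56, so its missing entry is 76 − 56 = 20.

z = 1, y = 5, c = -5, a = 20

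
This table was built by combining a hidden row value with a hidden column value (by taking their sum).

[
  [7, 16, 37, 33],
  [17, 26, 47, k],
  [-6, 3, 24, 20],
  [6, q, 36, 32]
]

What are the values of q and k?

The difference between any two rows is the same in every column — this is an addition table with the headers hidden.
Row 4 minus row 1 is 6 − 7 = -1, so its entry in column 2 is 16 + (-1) = 15.
Row 2 minus row 1 is 17 − 7 = 10, so its entry in column 4 is 33 + 10 = 43.

q = 15, k = 43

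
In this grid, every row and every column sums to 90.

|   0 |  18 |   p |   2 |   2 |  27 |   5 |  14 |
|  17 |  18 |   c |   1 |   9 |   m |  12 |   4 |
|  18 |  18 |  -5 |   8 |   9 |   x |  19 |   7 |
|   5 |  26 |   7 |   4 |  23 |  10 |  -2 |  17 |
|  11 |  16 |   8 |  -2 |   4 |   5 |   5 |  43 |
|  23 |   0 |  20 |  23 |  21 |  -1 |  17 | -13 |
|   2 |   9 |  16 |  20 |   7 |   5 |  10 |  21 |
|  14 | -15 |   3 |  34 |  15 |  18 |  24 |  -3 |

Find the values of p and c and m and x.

Row 1: 0 + 18 + 2 + 2 + 27 + 5 + 14 = 68, so its missing entry is 90 − 68 = 22.
Column 3: 22 − 5 + 7 + 8 + 20 + 16 + 3 = 71, so its missing entry is 90 − 71 = 19.
Row 3: 18 + 18 − 5 + 8 + 9 + 19 + 7 = 74, so its missing entry is 90 − 74 = 16.
Row 2: 17 + 18 + 19 + 1 + 9 + 12 + 4 = 80, so its missing entry is 90 − 80 = 10.

p = 22, c = 19, m = 10, x = 16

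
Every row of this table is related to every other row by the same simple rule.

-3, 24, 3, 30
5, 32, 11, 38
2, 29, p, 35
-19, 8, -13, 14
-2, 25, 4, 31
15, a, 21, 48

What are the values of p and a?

The difference between any two rows is the same in every column — this is an addition table with the headers hidden.
Row 3 minus row 1 is 35 − 30 = 5, so its entry in column 3 is 3 + 5 = 8.
Row 6 minus row 1 is 48 − 30 = 18, so its entry in column 2 is 24 + 18 = 42.

p = 8, a = 42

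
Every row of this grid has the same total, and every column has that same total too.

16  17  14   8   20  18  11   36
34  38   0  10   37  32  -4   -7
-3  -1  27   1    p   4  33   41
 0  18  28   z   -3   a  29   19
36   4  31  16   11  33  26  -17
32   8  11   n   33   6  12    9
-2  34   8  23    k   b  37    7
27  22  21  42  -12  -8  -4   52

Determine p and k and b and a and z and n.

p = 38, k = 16, b = 17, a = 38, z = 11, n = 29

Rows 1 and 2 both sum to 140, so that's the common total.
Row 3 has -3 − 1 + 27 + 1 + 4 + 33 + 41 = 102; the blank must be 140 − 102 = 38.
Column 5 has 20 + 37 + 38 − 3 + 11 + 33 − 12 = 124; the blank must be 140 − 124 = 16.
Row 7 has -2 + 34 + 8 + 23 + 16 + 37 + 7 = 123; the blank must be 140 − 123 = 17.
Row 6 has 32 + 8 + 11 + 33 + 6 + 12 + 9 = 111; the blank must be 140 − 111 = 29.
Column 4 has 8 + 10 + 1 + 16 + 29 + 23 + 42 = 129; the blank must be 140 − 129 = 11.
Row 4 has 0 + 18 + 28 + 11 − 3 + 29 + 19 = 102; the blank must be 140 − 102 = 38.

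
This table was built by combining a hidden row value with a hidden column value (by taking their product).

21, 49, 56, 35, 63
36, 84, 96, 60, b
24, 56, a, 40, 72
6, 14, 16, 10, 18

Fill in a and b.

Each row is a constant multiple of every other row — this is a multiplication table with the headers hidden.
Row 3 is 56/49 = 8/7 times row 1, so its entry in column 3 is 56 × 8/7 = 64.
Row 2 is 84/49 = 12/7 times row 1, so its entry in column 5 is 63 × 12/7 = 108.

a = 64, b = 108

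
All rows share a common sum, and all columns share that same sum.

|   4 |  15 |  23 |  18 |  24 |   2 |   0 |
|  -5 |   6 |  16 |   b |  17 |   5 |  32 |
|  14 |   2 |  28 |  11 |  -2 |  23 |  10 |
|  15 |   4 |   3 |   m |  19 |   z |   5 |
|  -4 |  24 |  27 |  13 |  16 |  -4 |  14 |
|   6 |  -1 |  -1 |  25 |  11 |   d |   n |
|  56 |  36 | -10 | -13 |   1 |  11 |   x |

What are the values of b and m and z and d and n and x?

b = 15, m = 17, z = 23, d = 26, n = 20, x = 5

Rows 1 and 3 both sum to 86, so that's the common total.
The known cells in row 7 total 81, leaving 86 − 81 = 5 for the blank.
The known cells in column 7 total 66, leaving 86 − 66 = 20 for the blank.
The known cells in row 6 total 60, leaving 86 − 60 = 26 for the blank.
The known cells in row 2 total 71, leaving 86 − 71 = 15 for the blank.
The known cells in column 4 total 69, leaving 86 − 69 = 17 for the blank.
The known cells in row 4 total 63, leaving 86 − 63 = 23 for the blank.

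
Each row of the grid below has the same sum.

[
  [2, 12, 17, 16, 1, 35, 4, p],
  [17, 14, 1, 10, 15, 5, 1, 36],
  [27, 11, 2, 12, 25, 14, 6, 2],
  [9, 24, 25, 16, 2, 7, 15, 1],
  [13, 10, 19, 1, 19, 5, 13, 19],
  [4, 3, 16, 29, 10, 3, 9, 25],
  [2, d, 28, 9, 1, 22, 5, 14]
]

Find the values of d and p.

d = 18, p = 12

Rows 2 and 4 both add up to 99, so every row sums to 99.
Row 7: 2 + 28 + 9 + 1 + 22 + 5 + 14 = 81, so the missing entry is 99 − 81 = 18.
Row 1: 2 + 12 + 17 + 16 + 1 + 35 + 4 = 87, so the missing entry is 99 − 87 = 12.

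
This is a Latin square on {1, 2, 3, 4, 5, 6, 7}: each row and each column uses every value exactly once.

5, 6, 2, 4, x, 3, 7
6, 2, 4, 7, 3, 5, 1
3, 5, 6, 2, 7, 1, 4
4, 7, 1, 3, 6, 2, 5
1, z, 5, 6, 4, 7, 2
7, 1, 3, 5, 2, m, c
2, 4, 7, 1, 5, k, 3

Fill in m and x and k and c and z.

For row 1, column 5: row 1 already has {2, 3, 4, 5, 6, 7}; that leaves 1.
For row 7, column 6: row 7 already has {1, 2, 3, 4, 5, 7}; that leaves 6.
At (row 6, col 6): column 6 already has {1, 2, 3, 5, 6, 7}, so the value is 4.
Cell (6,7): row 6 already has {1, 2, 3, 4, 5, 7} → 6.
At (row 5, col 2): row 5 already has {1, 2, 4, 5, 6, 7}, so the value is 3.

m = 4, x = 1, k = 6, c = 6, z = 3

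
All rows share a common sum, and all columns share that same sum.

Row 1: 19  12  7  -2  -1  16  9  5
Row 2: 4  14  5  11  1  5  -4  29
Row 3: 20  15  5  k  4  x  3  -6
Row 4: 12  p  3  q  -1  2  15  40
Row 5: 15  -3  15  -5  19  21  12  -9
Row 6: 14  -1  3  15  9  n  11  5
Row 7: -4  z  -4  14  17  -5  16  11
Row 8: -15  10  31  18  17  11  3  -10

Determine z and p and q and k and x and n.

z = 20, p = -2, q = -4, k = 18, x = 6, n = 9

Rows 1 and 2 both sum to 65, so that's the common total.
The known cells in row 6 total 56, leaving 65 − 56 = 9 for the blank.
The known cells in row 7 total 45, leaving 65 − 45 = 20 for the blank.
The known cells in column 2 total 67, leaving 65 − 67 = -2 for the blank.
The known cells in row 4 total 69, leaving 65 − 69 = -4 for the blank.
The known cells in column 4 total 47, leaving 65 − 47 = 18 for the blank.
The known cells in row 3 total 59, leaving 65 − 59 = 6 for the blank.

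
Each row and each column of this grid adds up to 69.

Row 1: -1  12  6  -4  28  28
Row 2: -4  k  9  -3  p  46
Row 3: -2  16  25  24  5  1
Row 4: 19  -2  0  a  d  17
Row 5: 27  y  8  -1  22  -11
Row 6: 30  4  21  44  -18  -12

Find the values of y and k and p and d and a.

Column 4 has -4 − 3 + 24 − 1 + 44 = 60; the blank must be 69 − 60 = 9.
Row 4 has 19 − 2 + 0 + 9 + 17 = 43; the blank must be 69 − 43 = 26.
Column 5 has 28 + 5 + 26 + 22 − 18 = 63; the blank must be 69 − 63 = 6.
Row 2 has -4 + 9 − 3 + 6 + 46 = 54; the blank must be 69 − 54 = 15.
Row 5 has 27 + 8 − 1 + 22 − 11 = 45; the blank must be 69 − 45 = 24.

y = 24, k = 15, p = 6, d = 26, a = 9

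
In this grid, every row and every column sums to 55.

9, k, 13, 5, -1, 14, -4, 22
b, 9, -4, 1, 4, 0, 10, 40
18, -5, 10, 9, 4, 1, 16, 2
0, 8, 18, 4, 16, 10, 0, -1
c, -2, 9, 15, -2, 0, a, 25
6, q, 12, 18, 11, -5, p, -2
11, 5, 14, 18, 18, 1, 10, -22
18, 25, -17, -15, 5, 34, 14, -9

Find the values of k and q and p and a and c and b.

k = -3, q = 18, p = -3, a = 12, c = -2, b = -5

The known cells in row 1 total 58, leaving 55 − 58 = -3 for the blank.
The known cells in column 2 total 37, leaving 55 − 37 = 18 for the blank.
The known cells in row 6 total 58, leaving 55 − 58 = -3 for the blank.
The known cells in column 7 total 43, leaving 55 − 43 = 12 for the blank.
The known cells in row 5 total 57, leaving 55 − 57 = -2 for the blank.
The known cells in row 2 total 60, leaving 55 − 60 = -5 for the blank.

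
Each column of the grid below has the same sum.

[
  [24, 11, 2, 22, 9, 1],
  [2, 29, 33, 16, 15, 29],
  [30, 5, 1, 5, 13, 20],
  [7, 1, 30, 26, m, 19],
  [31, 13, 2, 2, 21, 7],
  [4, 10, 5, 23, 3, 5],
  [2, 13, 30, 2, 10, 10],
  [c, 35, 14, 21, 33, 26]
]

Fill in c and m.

c = 17, m = 13

The complete columns each total 117.
Column 1 is missing 117 − 100 = 17 (since 24 + 2 + 30 + 7 + 31 + 4 + 2 = 100).
Column 5 is missing 117 − 104 = 13 (since 9 + 15 + 13 + 21 + 3 + 10 + 33 = 104).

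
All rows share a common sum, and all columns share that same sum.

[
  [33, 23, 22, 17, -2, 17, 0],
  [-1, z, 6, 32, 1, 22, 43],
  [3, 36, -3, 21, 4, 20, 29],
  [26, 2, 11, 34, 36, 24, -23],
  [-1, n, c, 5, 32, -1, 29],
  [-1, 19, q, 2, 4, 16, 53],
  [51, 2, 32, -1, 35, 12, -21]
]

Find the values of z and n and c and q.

Rows 1 and 3 both sum to 110, so that's the common total.
Row 2 has -1 + 6 + 32 + 1 + 22 + 43 = 103; the blank must be 110 − 103 = 7.
Column 2 has 23 + 7 + 36 + 2 + 19 + 2 = 89; the blank must be 110 − 89 = 21.
Row 5 has -1 + 21 + 5 + 32 − 1 + 29 = 85; the blank must be 110 − 85 = 25.
Row 6 has -1 + 19 + 2 + 4 + 16 + 53 = 93; the blank must be 110 − 93 = 17.

z = 7, n = 21, c = 25, q = 17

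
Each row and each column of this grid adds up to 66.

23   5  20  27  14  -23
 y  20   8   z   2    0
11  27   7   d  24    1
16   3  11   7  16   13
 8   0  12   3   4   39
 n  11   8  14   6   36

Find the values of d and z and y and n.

Row 3: 11 + 27 + 7 + 24 + 1 = 70, so its missing entry is 66 − 70 = -4.
Row 6: 11 + 8 + 14 + 6 + 36 = 75, so its missing entry is 66 − 75 = -9.
Column 1: 23 + 11 + 16 + 8 − 9 = 49, so its missing entry is 66 − 49 = 17.
Row 2: 17 + 20 + 8 + 2 + 0 = 47, so its missing entry is 66 − 47 = 19.

d = -4, z = 19, y = 17, n = -9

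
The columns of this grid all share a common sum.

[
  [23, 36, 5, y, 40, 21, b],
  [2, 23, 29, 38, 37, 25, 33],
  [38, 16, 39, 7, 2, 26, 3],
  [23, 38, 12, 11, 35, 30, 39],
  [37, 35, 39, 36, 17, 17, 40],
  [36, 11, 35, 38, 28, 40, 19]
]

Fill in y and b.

y = 29, b = 25

Column 1 sums to 159 and so does column 5; that's the common total.
In column 4 the known cells total 130, leaving 159 − 130 = 29.
In column 7 the known cells total 134, leaving 159 − 134 = 25.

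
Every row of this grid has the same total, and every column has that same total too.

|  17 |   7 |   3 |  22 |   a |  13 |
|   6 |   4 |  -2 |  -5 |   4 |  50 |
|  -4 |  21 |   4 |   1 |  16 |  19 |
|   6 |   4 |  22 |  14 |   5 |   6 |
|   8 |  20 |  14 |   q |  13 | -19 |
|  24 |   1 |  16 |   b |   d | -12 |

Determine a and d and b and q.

Rows 2 and 3 both sum to 57, so that's the common total.
Row 1 has 17 + 7 + 3 + 22 + 13 = 62; the blank must be 57 − 62 = -5.
Column 5 has -5 + 4 + 16 + 5 + 13 = 33; the blank must be 57 − 33 = 24.
Row 6 has 24 + 1 + 16 + 24 − 12 = 53; the blank must be 57 − 53 = 4.
Row 5 has 8 + 20 + 14 + 13 − 19 = 36; the blank must be 57 − 36 = 21.

a = -5, d = 24, b = 4, q = 21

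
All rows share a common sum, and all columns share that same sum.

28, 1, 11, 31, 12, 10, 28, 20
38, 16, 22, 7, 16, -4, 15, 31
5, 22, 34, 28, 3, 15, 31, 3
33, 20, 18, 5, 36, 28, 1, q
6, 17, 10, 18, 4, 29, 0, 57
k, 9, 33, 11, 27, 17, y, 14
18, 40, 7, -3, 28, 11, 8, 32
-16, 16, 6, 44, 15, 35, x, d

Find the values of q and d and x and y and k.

q = 0, d = -16, x = 57, y = 1, k = 29

Rows 1 and 2 both sum to 141, so that's the common total.
Row 4: 33 + 20 + 18 + 5 + 36 + 28 + 1 = 141, so its missing entry is 141 − 141 = 0.
Column 8: 20 + 31 + 3 + 0 + 57 + 14 + 32 = 157, so its missing entry is 141 − 157 = -16.
Row 8: -16 + 16 + 6 + 44 + 15 + 35 − 16 = 84, so its missing entry is 141 − 84 = 57.
Column 1: 28 + 38 + 5 + 33 + 6 + 18 − 16 = 112, so its missing entry is 141 − 112 = 29.
Row 6: 29 + 9 + 33 + 11 + 27 + 17 + 14 = 140, so its missing entry is 141 − 140 = 1.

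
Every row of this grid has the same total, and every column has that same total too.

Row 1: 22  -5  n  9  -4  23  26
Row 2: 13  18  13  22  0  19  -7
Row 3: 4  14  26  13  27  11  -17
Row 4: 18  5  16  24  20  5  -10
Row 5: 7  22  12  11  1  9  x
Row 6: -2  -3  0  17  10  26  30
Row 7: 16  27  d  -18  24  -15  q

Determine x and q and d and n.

Rows 2 and 3 both sum to 78, so that's the common total.
Row 5 has 7 + 22 + 12 + 11 + 1 + 9 = 62; the blank must be 78 − 62 = 16.
Column 7 has 26 − 7 − 17 − 10 + 16 + 30 = 38; the blank must be 78 − 38 = 40.
Row 7 has 16 + 27 − 18 + 24 − 15 + 40 = 74; the blank must be 78 − 74 = 4.
Row 1 has 22 − 5 + 9 − 4 + 23 + 26 = 71; the blank must be 78 − 71 = 7.

x = 16, q = 40, d = 4, n = 7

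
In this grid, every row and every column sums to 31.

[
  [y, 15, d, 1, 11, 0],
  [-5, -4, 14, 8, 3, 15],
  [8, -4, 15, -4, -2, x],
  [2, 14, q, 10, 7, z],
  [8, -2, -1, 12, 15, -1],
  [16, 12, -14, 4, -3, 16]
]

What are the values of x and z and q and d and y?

Column 1: -5 + 8 + 2 + 8 + 16 = 29, so its missing entry is 31 − 29 = 2.
Row 1: 2 + 15 + 1 + 11 + 0 = 29, so its missing entry is 31 − 29 = 2.
Column 3: 2 + 14 + 15 − 1 − 14 = 16, so its missing entry is 31 − 16 = 15.
Row 3: 8 − 4 + 15 − 4 − 2 = 13, so its missing entry is 31 − 13 = 18.
Row 4: 2 + 14 + 15 + 10 + 7 = 48, so its missing entry is 31 − 48 = -17.

x = 18, z = -17, q = 15, d = 2, y = 2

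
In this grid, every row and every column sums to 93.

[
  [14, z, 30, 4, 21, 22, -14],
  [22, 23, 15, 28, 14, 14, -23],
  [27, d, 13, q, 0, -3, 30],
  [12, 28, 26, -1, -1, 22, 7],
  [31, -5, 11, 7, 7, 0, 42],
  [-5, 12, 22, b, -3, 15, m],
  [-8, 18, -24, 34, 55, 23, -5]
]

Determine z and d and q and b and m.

z = 16, d = 1, q = 25, b = -4, m = 56

Row 1 has 14 + 30 + 4 + 21 + 22 − 14 = 77; the blank must be 93 − 77 = 16.
Column 2 has 16 + 23 + 28 − 5 + 12 + 18 = 92; the blank must be 93 − 92 = 1.
Row 3 has 27 + 1 + 13 + 0 − 3 + 30 = 68; the blank must be 93 − 68 = 25.
Column 7 has -14 − 23 + 30 + 7 + 42 − 5 = 37; the blank must be 93 − 37 = 56.
Row 6 has -5 + 12 + 22 − 3 + 15 + 56 = 97; the blank must be 93 − 97 = -4.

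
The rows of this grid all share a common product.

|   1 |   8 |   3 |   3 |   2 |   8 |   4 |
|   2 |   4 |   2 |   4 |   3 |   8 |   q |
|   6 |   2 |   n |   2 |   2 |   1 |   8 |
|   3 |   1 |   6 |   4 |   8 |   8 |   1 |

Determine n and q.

Rows 1 and 4 each multiply to 4608, so every row has product 4608.
Row 3: 6×2×2×2×1×8 = 384, so the missing entry is 4608 ÷ 384 = 12.
Row 2: 2×4×2×4×3×8 = 1536, so the missing entry is 4608 ÷ 1536 = 3.

n = 12, q = 3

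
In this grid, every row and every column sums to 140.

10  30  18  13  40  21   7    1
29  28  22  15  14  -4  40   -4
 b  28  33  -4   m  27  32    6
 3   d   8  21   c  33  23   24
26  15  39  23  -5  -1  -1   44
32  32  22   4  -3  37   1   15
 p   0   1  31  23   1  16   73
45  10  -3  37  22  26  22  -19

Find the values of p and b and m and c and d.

p = -5, b = 0, m = 18, c = 31, d = -3

Column 2 has 30 + 28 + 28 + 15 + 32 + 0 + 10 = 143; the blank must be 140 − 143 = -3.
Row 4 has 3 − 3 + 8 + 21 + 33 + 23 + 24 = 109; the blank must be 140 − 109 = 31.
Column 5 has 40 + 14 + 31 − 5 − 3 + 23 + 22 = 122; the blank must be 140 − 122 = 18.
Row 3 has 28 + 33 − 4 + 18 + 27 + 32 + 6 = 140; the blank must be 140 − 140 = 0.
Row 7 has 0 + 1 + 31 + 23 + 1 + 16 + 73 = 145; the blank must be 140 − 145 = -5.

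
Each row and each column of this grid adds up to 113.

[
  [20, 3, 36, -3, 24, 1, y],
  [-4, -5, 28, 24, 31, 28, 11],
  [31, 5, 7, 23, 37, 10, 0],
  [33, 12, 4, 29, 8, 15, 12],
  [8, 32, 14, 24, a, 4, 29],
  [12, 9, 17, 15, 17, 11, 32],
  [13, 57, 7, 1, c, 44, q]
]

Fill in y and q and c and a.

y = 32, q = -3, c = -6, a = 2

The known cells in row 5 total 111, leaving 113 − 111 = 2 for the blank.
The known cells in column 5 total 119, leaving 113 − 119 = -6 for the blank.
The known cells in row 7 total 116, leaving 113 − 116 = -3 for the blank.
The known cells in row 1 total 81, leaving 113 − 81 = 32 for the blank.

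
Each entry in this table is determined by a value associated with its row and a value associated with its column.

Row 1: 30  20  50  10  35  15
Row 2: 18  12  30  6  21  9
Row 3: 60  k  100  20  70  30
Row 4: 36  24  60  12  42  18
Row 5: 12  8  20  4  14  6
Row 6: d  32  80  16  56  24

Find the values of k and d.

Each row is a constant multiple of every other row — this is a multiplication table with the headers hidden.
Row 3 is 100/50 = 2/1 times row 1, so its entry in column 2 is 20 × 2/1 = 40.
Row 6 is 80/50 = 8/5 times row 1, so its entry in column 1 is 30 × 8/5 = 48.

k = 40, d = 48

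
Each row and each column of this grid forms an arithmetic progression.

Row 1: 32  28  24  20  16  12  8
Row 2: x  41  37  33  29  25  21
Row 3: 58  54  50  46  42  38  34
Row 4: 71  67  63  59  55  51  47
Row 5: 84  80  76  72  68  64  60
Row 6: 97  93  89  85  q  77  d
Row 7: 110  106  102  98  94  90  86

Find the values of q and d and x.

q = 81, d = 73, x = 45

Along each row the entries change by -4 per step; down each column they change by 13.
Row 6: from 97 at column 1, stepping by -4 to column 5 gives 81.
Row 6: from 97 at column 1, stepping by -4 to column 7 gives 73.
Row 2: from 41 at column 2, stepping by -4 to column 1 gives 45.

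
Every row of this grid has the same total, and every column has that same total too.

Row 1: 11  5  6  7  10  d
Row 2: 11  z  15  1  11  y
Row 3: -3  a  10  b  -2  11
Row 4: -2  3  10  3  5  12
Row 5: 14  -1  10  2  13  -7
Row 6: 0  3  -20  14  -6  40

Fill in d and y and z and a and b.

d = -8, y = -17, z = 10, a = 11, b = 4

Rows 4 and 5 both sum to 31, so that's the common total.
The known cells in column 4 total 27, leaving 31 − 27 = 4 for the blank.
The known cells in row 3 total 20, leaving 31 − 20 = 11 for the blank.
The known cells in column 2 total 21, leaving 31 − 21 = 10 for the blank.
The known cells in row 2 total 48, leaving 31 − 48 = -17 for the blank.
The known cells in row 1 total 39, leaving 31 − 39 = -8 for the blank.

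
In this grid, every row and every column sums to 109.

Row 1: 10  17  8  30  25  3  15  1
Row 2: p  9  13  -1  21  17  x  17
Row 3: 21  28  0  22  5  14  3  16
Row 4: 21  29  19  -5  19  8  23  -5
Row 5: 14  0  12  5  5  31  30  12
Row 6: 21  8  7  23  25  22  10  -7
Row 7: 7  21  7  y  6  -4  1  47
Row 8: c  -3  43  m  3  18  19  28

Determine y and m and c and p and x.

Column 7: 15 + 3 + 23 + 30 + 10 + 1 + 19 = 101, so its missing entry is 109 − 101 = 8.
Row 2: 9 + 13 − 1 + 21 + 17 + 8 + 17 = 84, so its missing entry is 109 − 84 = 25.
Column 1: 10 + 25 + 21 + 21 + 14 + 21 + 7 = 119, so its missing entry is 109 − 119 = -10.
Row 8: -10 − 3 + 43 + 3 + 18 + 19 + 28 = 98, so its missing entry is 109 − 98 = 11.
Row 7: 7 + 21 + 7 + 6 − 4 + 1 + 47 = 85, so its missing entry is 109 − 85 = 24.

y = 24, m = 11, c = -10, p = 25, x = 8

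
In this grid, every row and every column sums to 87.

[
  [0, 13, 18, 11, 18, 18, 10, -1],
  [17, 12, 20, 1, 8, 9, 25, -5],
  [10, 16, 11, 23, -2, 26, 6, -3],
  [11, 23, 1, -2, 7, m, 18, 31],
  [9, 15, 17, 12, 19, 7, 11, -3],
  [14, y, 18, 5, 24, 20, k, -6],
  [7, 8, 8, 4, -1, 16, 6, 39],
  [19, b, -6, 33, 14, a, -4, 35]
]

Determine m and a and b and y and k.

m = -2, a = -7, b = 3, y = -3, k = 15

Column 7 has 10 + 25 + 6 + 18 + 11 + 6 − 4 = 72; the blank must be 87 − 72 = 15.
Row 6 has 14 + 18 + 5 + 24 + 20 + 15 − 6 = 90; the blank must be 87 − 90 = -3.
Column 2 has 13 + 12 + 16 + 23 + 15 − 3 + 8 = 84; the blank must be 87 − 84 = 3.
Row 8 has 19 + 3 − 6 + 33 + 14 − 4 + 35 = 94; the blank must be 87 − 94 = -7.
Row 4 has 11 + 23 + 1 − 2 + 7 + 18 + 31 = 89; the blank must be 87 − 89 = -2.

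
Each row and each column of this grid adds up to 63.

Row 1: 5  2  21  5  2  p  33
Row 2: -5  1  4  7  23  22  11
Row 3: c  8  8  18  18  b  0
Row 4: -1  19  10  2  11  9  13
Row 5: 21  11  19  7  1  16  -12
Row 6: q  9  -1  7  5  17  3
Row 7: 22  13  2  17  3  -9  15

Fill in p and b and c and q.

Row 6: 9 − 1 + 7 + 5 + 17 + 3 = 40, so its missing entry is 63 − 40 = 23.
Column 1: 5 − 5 − 1 + 21 + 23 + 22 = 65, so its missing entry is 63 − 65 = -2.
Row 3: -2 + 8 + 8 + 18 + 18 + 0 = 50, so its missing entry is 63 − 50 = 13.
Row 1: 5 + 2 + 21 + 5 + 2 + 33 = 68, so its missing entry is 63 − 68 = -5.

p = -5, b = 13, c = -2, q = 23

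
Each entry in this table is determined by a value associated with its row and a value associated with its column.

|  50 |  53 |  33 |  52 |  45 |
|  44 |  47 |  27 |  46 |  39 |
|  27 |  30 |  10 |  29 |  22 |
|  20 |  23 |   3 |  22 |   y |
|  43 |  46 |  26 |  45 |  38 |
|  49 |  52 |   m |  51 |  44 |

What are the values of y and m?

The difference between any two rows is the same in every column — this is an addition table with the headers hidden.
Row 4 minus row 1 is 23 − 53 = -30, so its entry in column 5 is 45 + (-30) = 15.
Row 6 minus row 1 is 52 − 53 = -1, so its entry in column 3 is 33 + (-1) = 32.

y = 15, m = 32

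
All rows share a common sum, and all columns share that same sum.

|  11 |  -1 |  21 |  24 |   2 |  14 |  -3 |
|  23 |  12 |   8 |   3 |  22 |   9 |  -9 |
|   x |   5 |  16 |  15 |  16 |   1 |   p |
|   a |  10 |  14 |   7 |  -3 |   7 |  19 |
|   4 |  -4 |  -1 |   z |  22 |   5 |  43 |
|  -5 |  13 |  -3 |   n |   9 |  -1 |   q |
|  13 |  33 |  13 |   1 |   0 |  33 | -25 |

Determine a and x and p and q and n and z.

a = 14, x = 8, p = 7, q = 36, n = 19, z = -1

Rows 1 and 2 both sum to 68, so that's the common total.
Row 5: 4 − 4 − 1 + 22 + 5 + 43 = 69, so its missing entry is 68 − 69 = -1.
Row 4: 10 + 14 + 7 − 3 + 7 + 19 = 54, so its missing entry is 68 − 54 = 14.
Column 1: 11 + 23 + 14 + 4 − 5 + 13 = 60, so its missing entry is 68 − 60 = 8.
Row 3: 8 + 5 + 16 + 15 + 16 + 1 = 61, so its missing entry is 68 − 61 = 7.
Column 7: -3 − 9 + 7 + 19 + 43 − 25 = 32, so its missing entry is 68 − 32 = 36.
Row 6: -5 + 13 − 3 + 9 − 1 + 36 = 49, so its missing entry is 68 − 49 = 19.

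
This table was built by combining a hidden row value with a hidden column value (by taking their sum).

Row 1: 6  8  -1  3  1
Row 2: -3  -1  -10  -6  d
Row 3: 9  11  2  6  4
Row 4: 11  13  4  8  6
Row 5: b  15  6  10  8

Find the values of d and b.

d = -8, b = 13

The difference between any two rows is the same in every column — this is an addition table with the headers hidden.
Row 2 minus row 1 is -10 − (-1) = -9, so its entry in column 5 is 1 + (-9) = -8.
Row 5 minus row 1 is 6 − (-1) = 7, so its entry in column 1 is 6 + 7 = 13.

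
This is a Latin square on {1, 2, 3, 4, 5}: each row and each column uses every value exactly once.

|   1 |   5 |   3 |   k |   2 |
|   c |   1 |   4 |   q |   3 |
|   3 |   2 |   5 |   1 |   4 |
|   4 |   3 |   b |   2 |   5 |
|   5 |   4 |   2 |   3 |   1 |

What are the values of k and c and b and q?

k = 4, c = 2, b = 1, q = 5

Cell (2,1): column 1 already has {1, 3, 4, 5} → 2.
Cell (4,3): row 4 already has {2, 3, 4, 5} → 1.
At (row 1, col 4): row 1 already has {1, 2, 3, 5}, so the value is 4.
At (row 2, col 4): row 2 already has {1, 2, 3, 4}, so the value is 5.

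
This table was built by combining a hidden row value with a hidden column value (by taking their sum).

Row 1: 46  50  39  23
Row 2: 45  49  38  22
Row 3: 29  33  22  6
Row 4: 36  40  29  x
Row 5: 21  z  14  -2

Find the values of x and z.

The difference between any two rows is the same in every column — this is an addition table with the headers hidden.
Row 4 minus row 1 is 36 − 46 = -10, so its entry in column 4 is 23 + (-10) = 13.
Row 5 minus row 1 is 21 − 46 = -25, so its entry in column 2 is 50 + (-25) = 25.

x = 13, z = 25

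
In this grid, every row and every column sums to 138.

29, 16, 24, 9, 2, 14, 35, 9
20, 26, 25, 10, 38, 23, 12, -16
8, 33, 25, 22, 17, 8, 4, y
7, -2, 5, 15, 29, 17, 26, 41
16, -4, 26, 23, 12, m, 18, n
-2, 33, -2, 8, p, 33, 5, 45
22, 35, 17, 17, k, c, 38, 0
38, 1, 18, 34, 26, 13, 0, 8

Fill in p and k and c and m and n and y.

Row 3: 8 + 33 + 25 + 22 + 17 + 8 + 4 = 117, so its missing entry is 138 − 117 = 21.
Row 6: -2 + 33 − 2 + 8 + 33 + 5 + 45 = 120, so its missing entry is 138 − 120 = 18.
Column 5: 2 + 38 + 17 + 29 + 12 + 18 + 26 = 142, so its missing entry is 138 − 142 = -4.
Row 7: 22 + 35 + 17 + 17 − 4 + 38 + 0 = 125, so its missing entry is 138 − 125 = 13.
Column 6: 14 + 23 + 8 + 17 + 33 + 13 + 13 = 121, so its missing entry is 138 − 121 = 17.
Row 5: 16 − 4 + 26 + 23 + 12 + 17 + 18 = 108, so its missing entry is 138 − 108 = 30.

p = 18, k = -4, c = 13, m = 17, n = 30, y = 21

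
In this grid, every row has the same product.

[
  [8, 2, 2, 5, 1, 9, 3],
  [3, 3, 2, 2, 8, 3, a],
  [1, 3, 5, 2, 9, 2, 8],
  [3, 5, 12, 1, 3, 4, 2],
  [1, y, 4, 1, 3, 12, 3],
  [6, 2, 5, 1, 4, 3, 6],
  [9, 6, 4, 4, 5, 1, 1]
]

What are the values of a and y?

a = 5, y = 10

Rows 3 and 6 each multiply to 4320, so every row has product 4320.
Row 2: 3×3×2×2×8×3 = 864, so the missing entry is 4320 ÷ 864 = 5.
Row 5: 1×4×1×3×12×3 = 432, so the missing entry is 4320 ÷ 432 = 10.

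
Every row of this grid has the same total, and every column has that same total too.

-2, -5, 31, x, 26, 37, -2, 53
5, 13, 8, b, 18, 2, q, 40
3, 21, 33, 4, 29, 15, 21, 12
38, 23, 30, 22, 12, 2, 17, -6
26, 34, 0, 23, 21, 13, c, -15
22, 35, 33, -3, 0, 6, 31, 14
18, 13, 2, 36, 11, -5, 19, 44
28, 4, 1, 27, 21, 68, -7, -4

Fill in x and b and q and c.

x = 0, b = 29, q = 23, c = 36

Rows 3 and 4 both sum to 138, so that's the common total.
Row 5: 26 + 34 + 0 + 23 + 21 + 13 − 15 = 102, so its missing entry is 138 − 102 = 36.
Column 7: -2 + 21 + 17 + 36 + 31 + 19 − 7 = 115, so its missing entry is 138 − 115 = 23.
Row 1: -2 − 5 + 31 + 26 + 37 − 2 + 53 = 138, so its missing entry is 138 − 138 = 0.
Row 2: 5 + 13 + 8 + 18 + 2 + 23 + 40 = 109, so its missing entry is 138 − 109 = 29.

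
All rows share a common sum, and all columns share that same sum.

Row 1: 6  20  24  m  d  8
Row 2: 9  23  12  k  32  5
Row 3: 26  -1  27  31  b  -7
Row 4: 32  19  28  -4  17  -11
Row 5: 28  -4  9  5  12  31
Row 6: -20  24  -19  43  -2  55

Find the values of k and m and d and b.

Rows 4 and 5 both sum to 81, so that's the common total.
Row 3: 26 − 1 + 27 + 31 − 7 = 76, so its missing entry is 81 − 76 = 5.
Row 2: 9 + 23 + 12 + 32 + 5 = 81, so its missing entry is 81 − 81 = 0.
Column 4: 0 + 31 − 4 + 5 + 43 = 75, so its missing entry is 81 − 75 = 6.
Row 1: 6 + 20 + 24 + 6 + 8 = 64, so its missing entry is 81 − 64 = 17.

k = 0, m = 6, d = 17, b = 5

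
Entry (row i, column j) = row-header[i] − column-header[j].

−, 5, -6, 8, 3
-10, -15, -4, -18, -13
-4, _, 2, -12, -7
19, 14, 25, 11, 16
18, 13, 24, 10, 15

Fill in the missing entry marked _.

-9

-4 − 5 = -9.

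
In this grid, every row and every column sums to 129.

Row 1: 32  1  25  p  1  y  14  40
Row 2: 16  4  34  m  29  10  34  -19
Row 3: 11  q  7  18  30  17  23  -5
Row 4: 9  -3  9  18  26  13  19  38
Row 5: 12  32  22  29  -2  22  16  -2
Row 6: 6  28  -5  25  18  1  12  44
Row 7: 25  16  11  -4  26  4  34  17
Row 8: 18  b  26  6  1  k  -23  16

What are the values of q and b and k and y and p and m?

Row 3: 11 + 7 + 18 + 30 + 17 + 23 − 5 = 101, so its missing entry is 129 − 101 = 28.
Column 2: 1 + 4 + 28 − 3 + 32 + 28 + 16 = 106, so its missing entry is 129 − 106 = 23.
Row 8: 18 + 23 + 26 + 6 + 1 − 23 + 16 = 67, so its missing entry is 129 − 67 = 62.
Column 6: 10 + 17 + 13 + 22 + 1 + 4 + 62 = 129, so its missing entry is 129 − 129 = 0.
Row 1: 32 + 1 + 25 + 1 + 0 + 14 + 40 = 113, so its missing entry is 129 − 113 = 16.
Row 2: 16 + 4 + 34 + 29 + 10 + 34 − 19 = 108, so its missing entry is 129 − 108 = 21.

q = 28, b = 23, k = 62, y = 0, p = 16, m = 21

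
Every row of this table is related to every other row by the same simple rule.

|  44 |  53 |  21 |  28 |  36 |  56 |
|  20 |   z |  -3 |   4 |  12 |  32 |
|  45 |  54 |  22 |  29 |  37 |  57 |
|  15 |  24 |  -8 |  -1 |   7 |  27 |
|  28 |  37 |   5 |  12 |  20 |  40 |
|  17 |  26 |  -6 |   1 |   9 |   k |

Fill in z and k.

z = 29, k = 29

The difference between any two rows is the same in every column — this is an addition table with the headers hidden.
Row 2 minus row 1 is -3 − 21 = -24, so its entry in column 2 is 53 + (-24) = 29.
Row 6 minus row 1 is -6 − 21 = -27, so its entry in column 6 is 56 + (-27) = 29.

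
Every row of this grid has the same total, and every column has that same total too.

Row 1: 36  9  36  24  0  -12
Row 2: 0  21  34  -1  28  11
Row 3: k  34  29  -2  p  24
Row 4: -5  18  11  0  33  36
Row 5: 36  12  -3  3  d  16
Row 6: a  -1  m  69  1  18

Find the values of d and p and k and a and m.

d = 29, p = 2, k = 6, a = 20, m = -14

Rows 1 and 2 both sum to 93, so that's the common total.
Row 5: 36 + 12 − 3 + 3 + 16 = 64, so its missing entry is 93 − 64 = 29.
Column 5: 0 + 28 + 33 + 29 + 1 = 91, so its missing entry is 93 − 91 = 2.
Row 3: 34 + 29 − 2 + 2 + 24 = 87, so its missing entry is 93 − 87 = 6.
Column 1: 36 + 0 + 6 − 5 + 36 = 73, so its missing entry is 93 − 73 = 20.
Row 6: 20 − 1 + 69 + 1 + 18 = 107, so its missing entry is 93 − 107 = -14.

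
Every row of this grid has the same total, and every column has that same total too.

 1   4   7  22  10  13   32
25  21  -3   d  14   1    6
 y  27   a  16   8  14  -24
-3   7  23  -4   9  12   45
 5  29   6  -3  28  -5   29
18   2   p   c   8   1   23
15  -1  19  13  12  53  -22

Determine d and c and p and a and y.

d = 25, c = 20, p = 17, a = 20, y = 28

Rows 1 and 4 both sum to 89, so that's the common total.
The known cells in column 1 total 61, leaving 89 − 61 = 28 for the blank.
The known cells in row 3 total 69, leaving 89 − 69 = 20 for the blank.
The known cells in row 2 total 64, leaving 89 − 64 = 25 for the blank.
The known cells in column 4 total 69, leaving 89 − 69 = 20 for the blank.
The known cells in row 6 total 72, leaving 89 − 72 = 17 for the blank.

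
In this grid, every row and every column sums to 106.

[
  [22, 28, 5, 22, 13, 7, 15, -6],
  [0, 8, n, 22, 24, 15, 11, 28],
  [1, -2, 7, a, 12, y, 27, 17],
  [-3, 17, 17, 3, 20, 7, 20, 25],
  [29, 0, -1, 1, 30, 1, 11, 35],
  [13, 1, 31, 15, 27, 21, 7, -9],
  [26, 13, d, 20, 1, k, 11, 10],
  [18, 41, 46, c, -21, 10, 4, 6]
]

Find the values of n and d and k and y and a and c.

n = -2, d = 3, k = 22, y = 23, a = 21, c = 2

Row 2: 0 + 8 + 22 + 24 + 15 + 11 + 28 = 108, so its missing entry is 106 − 108 = -2.
Column 3: 5 − 2 + 7 + 17 − 1 + 31 + 46 = 103, so its missing entry is 106 − 103 = 3.
Row 7: 26 + 13 + 3 + 20 + 1 + 11 + 10 = 84, so its missing entry is 106 − 84 = 22.
Row 8: 18 + 41 + 46 − 21 + 10 + 4 + 6 = 104, so its missing entry is 106 − 104 = 2.
Column 4: 22 + 22 + 3 + 1 + 15 + 20 + 2 = 85, so its missing entry is 106 − 85 = 21.
Row 3: 1 − 2 + 7 + 21 + 12 + 27 + 17 = 83, so its missing entry is 106 − 83 = 23.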